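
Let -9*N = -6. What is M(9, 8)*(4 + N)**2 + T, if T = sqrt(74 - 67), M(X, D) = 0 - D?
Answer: -1568/9 + sqrt(7) ≈ -171.58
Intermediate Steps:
M(X, D) = -D
N = 2/3 (N = -1/9*(-6) = 2/3 ≈ 0.66667)
T = sqrt(7) ≈ 2.6458
M(9, 8)*(4 + N)**2 + T = (-1*8)*(4 + 2/3)**2 + sqrt(7) = -8*(14/3)**2 + sqrt(7) = -8*196/9 + sqrt(7) = -1568/9 + sqrt(7)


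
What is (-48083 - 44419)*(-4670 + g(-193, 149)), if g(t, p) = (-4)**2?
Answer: 430504308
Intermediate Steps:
g(t, p) = 16
(-48083 - 44419)*(-4670 + g(-193, 149)) = (-48083 - 44419)*(-4670 + 16) = -92502*(-4654) = 430504308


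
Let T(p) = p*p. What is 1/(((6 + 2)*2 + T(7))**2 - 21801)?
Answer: -1/17576 ≈ -5.6896e-5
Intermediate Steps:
T(p) = p**2
1/(((6 + 2)*2 + T(7))**2 - 21801) = 1/(((6 + 2)*2 + 7**2)**2 - 21801) = 1/((8*2 + 49)**2 - 21801) = 1/((16 + 49)**2 - 21801) = 1/(65**2 - 21801) = 1/(4225 - 21801) = 1/(-17576) = -1/17576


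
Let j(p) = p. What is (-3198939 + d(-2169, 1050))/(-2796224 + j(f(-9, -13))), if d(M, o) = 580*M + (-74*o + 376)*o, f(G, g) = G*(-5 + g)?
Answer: 85647159/2796062 ≈ 30.631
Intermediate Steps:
d(M, o) = 580*M + o*(376 - 74*o) (d(M, o) = 580*M + (376 - 74*o)*o = 580*M + o*(376 - 74*o))
(-3198939 + d(-2169, 1050))/(-2796224 + j(f(-9, -13))) = (-3198939 + (-74*1050² + 376*1050 + 580*(-2169)))/(-2796224 - 9*(-5 - 13)) = (-3198939 + (-74*1102500 + 394800 - 1258020))/(-2796224 - 9*(-18)) = (-3198939 + (-81585000 + 394800 - 1258020))/(-2796224 + 162) = (-3198939 - 82448220)/(-2796062) = -85647159*(-1/2796062) = 85647159/2796062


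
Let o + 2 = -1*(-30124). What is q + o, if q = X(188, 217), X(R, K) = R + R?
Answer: 30498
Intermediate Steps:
X(R, K) = 2*R
q = 376 (q = 2*188 = 376)
o = 30122 (o = -2 - 1*(-30124) = -2 + 30124 = 30122)
q + o = 376 + 30122 = 30498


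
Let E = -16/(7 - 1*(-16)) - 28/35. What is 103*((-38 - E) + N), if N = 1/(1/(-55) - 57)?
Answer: -1356639059/360640 ≈ -3761.8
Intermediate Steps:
N = -55/3136 (N = 1/(-1/55 - 57) = 1/(-3136/55) = -55/3136 ≈ -0.017538)
E = -172/115 (E = -16/(7 + 16) - 28*1/35 = -16/23 - ⅘ = -172/115 ≈ -1.4957)
103*((-38 - E) + N) = 103*((-38 - 1*(-172/115)) - 55/3136) = 103*((-38 + 172/115) - 55/3136) = 103*(-4198/115 - 55/3136) = 103*(-13171253/360640) = -1356639059/360640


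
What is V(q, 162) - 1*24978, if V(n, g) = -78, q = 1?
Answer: -25056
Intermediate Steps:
V(q, 162) - 1*24978 = -78 - 1*24978 = -78 - 24978 = -25056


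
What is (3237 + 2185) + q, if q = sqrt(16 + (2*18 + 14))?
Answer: 5422 + sqrt(66) ≈ 5430.1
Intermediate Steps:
q = sqrt(66) (q = sqrt(16 + (36 + 14)) = sqrt(16 + 50) = sqrt(66) ≈ 8.1240)
(3237 + 2185) + q = (3237 + 2185) + sqrt(66) = 5422 + sqrt(66)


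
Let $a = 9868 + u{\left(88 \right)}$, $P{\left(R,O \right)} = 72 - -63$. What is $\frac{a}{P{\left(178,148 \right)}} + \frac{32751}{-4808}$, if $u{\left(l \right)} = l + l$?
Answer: $\frac{1624821}{24040} \approx 67.588$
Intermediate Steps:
$u{\left(l \right)} = 2 l$
$P{\left(R,O \right)} = 135$ ($P{\left(R,O \right)} = 72 + 63 = 135$)
$a = 10044$ ($a = 9868 + 2 \cdot 88 = 9868 + 176 = 10044$)
$\frac{a}{P{\left(178,148 \right)}} + \frac{32751}{-4808} = \frac{10044}{135} + \frac{32751}{-4808} = 10044 \cdot \frac{1}{135} + 32751 \left(- \frac{1}{4808}\right) = \frac{372}{5} - \frac{32751}{4808} = \frac{1624821}{24040}$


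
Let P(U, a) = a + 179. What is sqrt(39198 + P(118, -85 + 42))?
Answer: sqrt(39334) ≈ 198.33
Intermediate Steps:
P(U, a) = 179 + a
sqrt(39198 + P(118, -85 + 42)) = sqrt(39198 + (179 + (-85 + 42))) = sqrt(39198 + (179 - 43)) = sqrt(39198 + 136) = sqrt(39334)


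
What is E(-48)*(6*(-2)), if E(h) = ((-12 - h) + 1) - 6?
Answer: -372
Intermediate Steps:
E(h) = -17 - h (E(h) = (-11 - h) - 6 = -17 - h)
E(-48)*(6*(-2)) = (-17 - 1*(-48))*(6*(-2)) = (-17 + 48)*(-12) = 31*(-12) = -372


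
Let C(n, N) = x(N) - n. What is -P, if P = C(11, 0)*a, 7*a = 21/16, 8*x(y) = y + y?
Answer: 33/16 ≈ 2.0625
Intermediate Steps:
x(y) = y/4 (x(y) = (y + y)/8 = (2*y)/8 = y/4)
C(n, N) = -n + N/4 (C(n, N) = N/4 - n = -n + N/4)
a = 3/16 (a = (21/16)/7 = (21*(1/16))/7 = (⅐)*(21/16) = 3/16 ≈ 0.18750)
P = -33/16 (P = (-1*11 + (¼)*0)*(3/16) = (-11 + 0)*(3/16) = -11*3/16 = -33/16 ≈ -2.0625)
-P = -1*(-33/16) = 33/16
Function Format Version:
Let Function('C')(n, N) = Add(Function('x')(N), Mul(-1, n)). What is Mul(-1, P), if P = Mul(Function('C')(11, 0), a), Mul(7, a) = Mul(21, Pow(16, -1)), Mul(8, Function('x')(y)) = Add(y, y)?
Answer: Rational(33, 16) ≈ 2.0625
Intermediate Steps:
Function('x')(y) = Mul(Rational(1, 4), y) (Function('x')(y) = Mul(Rational(1, 8), Add(y, y)) = Mul(Rational(1, 8), Mul(2, y)) = Mul(Rational(1, 4), y))
Function('C')(n, N) = Add(Mul(-1, n), Mul(Rational(1, 4), N)) (Function('C')(n, N) = Add(Mul(Rational(1, 4), N), Mul(-1, n)) = Add(Mul(-1, n), Mul(Rational(1, 4), N)))
a = Rational(3, 16) (a = Mul(Rational(1, 7), Mul(21, Pow(16, -1))) = Mul(Rational(1, 7), Mul(21, Rational(1, 16))) = Mul(Rational(1, 7), Rational(21, 16)) = Rational(3, 16) ≈ 0.18750)
P = Rational(-33, 16) (P = Mul(Add(Mul(-1, 11), Mul(Rational(1, 4), 0)), Rational(3, 16)) = Mul(Add(-11, 0), Rational(3, 16)) = Mul(-11, Rational(3, 16)) = Rational(-33, 16) ≈ -2.0625)
Mul(-1, P) = Mul(-1, Rational(-33, 16)) = Rational(33, 16)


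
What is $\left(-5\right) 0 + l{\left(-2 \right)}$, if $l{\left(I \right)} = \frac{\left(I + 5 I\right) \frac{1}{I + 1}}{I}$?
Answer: $-6$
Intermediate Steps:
$l{\left(I \right)} = \frac{6}{1 + I}$ ($l{\left(I \right)} = \frac{6 I \frac{1}{1 + I}}{I} = \frac{6}{1 + I}$)
$\left(-5\right) 0 + l{\left(-2 \right)} = \left(-5\right) 0 + \frac{6}{1 - 2} = 0 + \frac{6}{-1} = 0 + 6 \left(-1\right) = 0 - 6 = -6$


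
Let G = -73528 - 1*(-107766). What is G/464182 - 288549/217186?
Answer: -63251618825/50406915926 ≈ -1.2548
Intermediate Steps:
G = 34238 (G = -73528 + 107766 = 34238)
G/464182 - 288549/217186 = 34238/464182 - 288549/217186 = 34238*(1/464182) - 288549*1/217186 = 17119/232091 - 288549/217186 = -63251618825/50406915926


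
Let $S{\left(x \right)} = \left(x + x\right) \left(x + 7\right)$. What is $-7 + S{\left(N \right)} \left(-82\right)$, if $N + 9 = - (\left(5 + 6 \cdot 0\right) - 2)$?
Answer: $-9847$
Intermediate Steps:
$N = -12$ ($N = -9 - \left(\left(5 + 6 \cdot 0\right) - 2\right) = -9 - \left(\left(5 + 0\right) - 2\right) = -9 - \left(5 - 2\right) = -9 - 3 = -12$)
$S{\left(x \right)} = 2 x \left(7 + x\right)$
$-7 + S{\left(N \right)} \left(-82\right) = -7 + 2 \left(-12\right) \left(7 - 12\right) \left(-82\right) = -7 + 2 \left(-12\right) \left(-5\right) \left(-82\right) = -7 + 120 \left(-82\right) = -7 - 9840 = -9847$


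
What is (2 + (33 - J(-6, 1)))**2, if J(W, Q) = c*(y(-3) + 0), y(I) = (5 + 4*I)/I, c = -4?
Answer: 17689/9 ≈ 1965.4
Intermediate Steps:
y(I) = (5 + 4*I)/I
J(W, Q) = -28/3 (J(W, Q) = -4*((4 + 5/(-3)) + 0) = -4*((4 + 5*(-1/3)) + 0) = -4*((4 - 5/3) + 0) = -4*(7/3 + 0) = -4*7/3 = -28/3)
(2 + (33 - J(-6, 1)))**2 = (2 + (33 - 1*(-28/3)))**2 = (2 + (33 + 28/3))**2 = (2 + 127/3)**2 = (133/3)**2 = 17689/9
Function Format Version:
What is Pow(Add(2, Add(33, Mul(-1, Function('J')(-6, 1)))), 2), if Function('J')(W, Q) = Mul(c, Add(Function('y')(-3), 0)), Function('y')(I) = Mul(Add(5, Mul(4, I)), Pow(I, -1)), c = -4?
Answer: Rational(17689, 9) ≈ 1965.4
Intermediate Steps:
Function('y')(I) = Mul(Pow(I, -1), Add(5, Mul(4, I)))
Function('J')(W, Q) = Rational(-28, 3) (Function('J')(W, Q) = Mul(-4, Add(Add(4, Mul(5, Pow(-3, -1))), 0)) = Mul(-4, Add(Add(4, Mul(5, Rational(-1, 3))), 0)) = Mul(-4, Add(Add(4, Rational(-5, 3)), 0)) = Mul(-4, Add(Rational(7, 3), 0)) = Mul(-4, Rational(7, 3)) = Rational(-28, 3))
Pow(Add(2, Add(33, Mul(-1, Function('J')(-6, 1)))), 2) = Pow(Add(2, Add(33, Mul(-1, Rational(-28, 3)))), 2) = Pow(Add(2, Add(33, Rational(28, 3))), 2) = Pow(Add(2, Rational(127, 3)), 2) = Pow(Rational(133, 3), 2) = Rational(17689, 9)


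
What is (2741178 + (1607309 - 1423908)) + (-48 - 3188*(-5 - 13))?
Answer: 2981915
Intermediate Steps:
(2741178 + (1607309 - 1423908)) + (-48 - 3188*(-5 - 13)) = (2741178 + 183401) + (-48 - 3188*(-18)) = 2924579 + (-48 - 797*(-72)) = 2924579 + (-48 + 57384) = 2924579 + 57336 = 2981915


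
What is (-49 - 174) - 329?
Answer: -552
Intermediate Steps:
(-49 - 174) - 329 = -223 - 329 = -552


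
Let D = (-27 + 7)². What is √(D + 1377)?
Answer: √1777 ≈ 42.154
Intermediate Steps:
D = 400 (D = (-20)² = 400)
√(D + 1377) = √(400 + 1377) = √1777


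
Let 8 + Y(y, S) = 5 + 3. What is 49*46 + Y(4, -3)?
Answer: 2254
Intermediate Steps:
Y(y, S) = 0 (Y(y, S) = -8 + (5 + 3) = -8 + 8 = 0)
49*46 + Y(4, -3) = 49*46 + 0 = 2254 + 0 = 2254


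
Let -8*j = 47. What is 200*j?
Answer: -1175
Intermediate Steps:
j = -47/8 (j = -1/8*47 = -47/8 ≈ -5.8750)
200*j = 200*(-47/8) = -1175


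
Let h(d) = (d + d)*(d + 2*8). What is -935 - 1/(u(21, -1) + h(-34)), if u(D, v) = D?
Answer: -1164076/1245 ≈ -935.00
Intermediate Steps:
h(d) = 2*d*(16 + d) (h(d) = (2*d)*(d + 16) = (2*d)*(16 + d) = 2*d*(16 + d))
-935 - 1/(u(21, -1) + h(-34)) = -935 - 1/(21 + 2*(-34)*(16 - 34)) = -935 - 1/(21 + 2*(-34)*(-18)) = -935 - 1/(21 + 1224) = -935 - 1/1245 = -1164076/1245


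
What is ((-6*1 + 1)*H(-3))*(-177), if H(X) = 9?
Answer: 7965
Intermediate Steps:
((-6*1 + 1)*H(-3))*(-177) = ((-6*1 + 1)*9)*(-177) = ((-6 + 1)*9)*(-177) = -5*9*(-177) = -45*(-177) = 7965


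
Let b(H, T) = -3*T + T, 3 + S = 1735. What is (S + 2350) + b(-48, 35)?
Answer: 4012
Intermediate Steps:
S = 1732 (S = -3 + 1735 = 1732)
b(H, T) = -2*T
(S + 2350) + b(-48, 35) = (1732 + 2350) - 2*35 = 4082 - 70 = 4012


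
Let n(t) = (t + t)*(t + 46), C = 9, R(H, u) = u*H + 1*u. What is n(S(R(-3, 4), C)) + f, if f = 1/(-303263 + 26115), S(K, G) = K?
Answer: -168505985/277148 ≈ -608.00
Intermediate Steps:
R(H, u) = u + H*u (R(H, u) = H*u + u = u + H*u)
f = -1/277148 (f = 1/(-277148) = -1/277148 ≈ -3.6082e-6)
n(t) = 2*t*(46 + t) (n(t) = (2*t)*(46 + t) = 2*t*(46 + t))
n(S(R(-3, 4), C)) + f = 2*(4*(1 - 3))*(46 + 4*(1 - 3)) - 1/277148 = 2*(4*(-2))*(46 + 4*(-2)) - 1/277148 = 2*(-8)*(46 - 8) - 1/277148 = 2*(-8)*38 - 1/277148 = -608 - 1/277148 = -168505985/277148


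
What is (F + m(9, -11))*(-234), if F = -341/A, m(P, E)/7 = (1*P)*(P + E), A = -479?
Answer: 14043042/479 ≈ 29317.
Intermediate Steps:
m(P, E) = 7*P*(E + P) (m(P, E) = 7*((1*P)*(P + E)) = 7*(P*(E + P)) = 7*P*(E + P))
F = 341/479 (F = -341/(-479) = -341*(-1/479) = 341/479 ≈ 0.71190)
(F + m(9, -11))*(-234) = (341/479 + 7*9*(-11 + 9))*(-234) = (341/479 + 7*9*(-2))*(-234) = (341/479 - 126)*(-234) = -60013/479*(-234) = 14043042/479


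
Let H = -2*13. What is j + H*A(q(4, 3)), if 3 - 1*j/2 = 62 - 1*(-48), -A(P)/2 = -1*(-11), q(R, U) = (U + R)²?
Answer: 358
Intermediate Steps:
q(R, U) = (R + U)²
H = -26
A(P) = -22 (A(P) = -(-2)*(-11) = -2*11 = -22)
j = -214 (j = 6 - 2*(62 - 1*(-48)) = 6 - 2*(62 + 48) = 6 - 2*110 = 6 - 220 = -214)
j + H*A(q(4, 3)) = -214 - 26*(-22) = -214 + 572 = 358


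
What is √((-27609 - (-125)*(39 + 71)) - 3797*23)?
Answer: I*√101190 ≈ 318.1*I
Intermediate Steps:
√((-27609 - (-125)*(39 + 71)) - 3797*23) = √((-27609 - (-125)*110) - 87331) = √((-27609 - 1*(-13750)) - 87331) = √((-27609 + 13750) - 87331) = √(-13859 - 87331) = √(-101190) = I*√101190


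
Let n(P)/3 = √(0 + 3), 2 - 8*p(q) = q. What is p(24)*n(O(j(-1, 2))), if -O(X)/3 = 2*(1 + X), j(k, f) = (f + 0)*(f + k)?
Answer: -33*√3/4 ≈ -14.289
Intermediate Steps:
j(k, f) = f*(f + k)
p(q) = ¼ - q/8
O(X) = -6 - 6*X (O(X) = -6*(1 + X) = -3*(2 + 2*X) = -6 - 6*X)
n(P) = 3*√3 (n(P) = 3*√(0 + 3) = 3*√3)
p(24)*n(O(j(-1, 2))) = (¼ - ⅛*24)*(3*√3) = (¼ - 3)*(3*√3) = -33*√3/4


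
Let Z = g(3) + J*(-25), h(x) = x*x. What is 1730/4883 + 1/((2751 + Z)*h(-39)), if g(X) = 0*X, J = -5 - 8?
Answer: 8093975963/22845584268 ≈ 0.35429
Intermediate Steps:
J = -13
g(X) = 0
h(x) = x²
Z = 325 (Z = 0 - 13*(-25) = 0 + 325 = 325)
1730/4883 + 1/((2751 + Z)*h(-39)) = 1730/4883 + 1/((2751 + 325)*((-39)²)) = 1730*(1/4883) + 1/(3076*1521) = 1730/4883 + (1/3076)*(1/1521) = 1730/4883 + 1/4678596 = 8093975963/22845584268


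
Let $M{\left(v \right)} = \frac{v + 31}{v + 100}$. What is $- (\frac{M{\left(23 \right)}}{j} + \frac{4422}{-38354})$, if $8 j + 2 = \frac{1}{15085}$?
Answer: $\frac{44391896499}{23720587433} \approx 1.8715$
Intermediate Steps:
$j = - \frac{30169}{120680}$ ($j = - \frac{1}{4} + \frac{1}{8 \cdot 15085} = - \frac{1}{4} + \frac{1}{8} \cdot \frac{1}{15085} = - \frac{1}{4} + \frac{1}{120680} = - \frac{30169}{120680} \approx -0.24999$)
$M{\left(v \right)} = \frac{31 + v}{100 + v}$
$- (\frac{M{\left(23 \right)}}{j} + \frac{4422}{-38354}) = - (\frac{\frac{1}{100 + 23} \left(31 + 23\right)}{- \frac{30169}{120680}} + \frac{4422}{-38354}) = - (\frac{1}{123} \cdot 54 \left(- \frac{120680}{30169}\right) + 4422 \left(- \frac{1}{38354}\right)) = - (\frac{1}{123} \cdot 54 \left(- \frac{120680}{30169}\right) - \frac{2211}{19177}) = - (\frac{18}{41} \left(- \frac{120680}{30169}\right) - \frac{2211}{19177}) = - (- \frac{2172240}{1236929} - \frac{2211}{19177}) = \left(-1\right) \left(- \frac{44391896499}{23720587433}\right) = \frac{44391896499}{23720587433}$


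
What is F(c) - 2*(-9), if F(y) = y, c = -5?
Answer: 13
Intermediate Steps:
F(c) - 2*(-9) = -5 - 2*(-9) = -5 + 18 = 13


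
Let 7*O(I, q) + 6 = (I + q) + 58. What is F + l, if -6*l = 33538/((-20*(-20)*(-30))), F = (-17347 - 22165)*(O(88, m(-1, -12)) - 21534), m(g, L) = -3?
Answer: 214219681749383/252000 ≈ 8.5008e+8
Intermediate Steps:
O(I, q) = 52/7 + I/7 + q/7 (O(I, q) = -6/7 + ((I + q) + 58)/7 = -6/7 + (58 + I + q)/7 = -6/7 + (58/7 + I/7 + q/7) = 52/7 + I/7 + q/7)
F = 5950546712/7 (F = (-17347 - 22165)*((52/7 + (1/7)*88 + (1/7)*(-3)) - 21534) = -39512*((52/7 + 88/7 - 3/7) - 21534) = -39512*(137/7 - 21534) = -39512*(-150601/7) = 5950546712/7 ≈ 8.5008e+8)
l = 16769/36000 (l = -16769/(3*(-20*(-20)*(-30))) = -16769/(3*(400*(-30))) = -16769/(3*(-12000)) = -16769*(-1)/(3*12000) = -1/6*(-16769/6000) = 16769/36000 ≈ 0.46581)
F + l = 5950546712/7 + 16769/36000 = 214219681749383/252000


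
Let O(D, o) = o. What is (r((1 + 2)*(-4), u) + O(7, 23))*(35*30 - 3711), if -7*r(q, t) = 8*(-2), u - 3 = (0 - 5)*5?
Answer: -470997/7 ≈ -67285.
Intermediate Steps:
u = -22 (u = 3 + (0 - 5)*5 = 3 - 5*5 = 3 - 25 = -22)
r(q, t) = 16/7 (r(q, t) = -8*(-2)/7 = -⅐*(-16) = 16/7)
(r((1 + 2)*(-4), u) + O(7, 23))*(35*30 - 3711) = (16/7 + 23)*(35*30 - 3711) = 177*(1050 - 3711)/7 = (177/7)*(-2661) = -470997/7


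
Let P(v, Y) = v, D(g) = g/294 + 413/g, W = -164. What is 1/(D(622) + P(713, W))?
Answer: 91434/65446595 ≈ 0.0013971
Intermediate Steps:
D(g) = 413/g + g/294 (D(g) = g*(1/294) + 413/g = g/294 + 413/g = 413/g + g/294)
1/(D(622) + P(713, W)) = 1/((413/622 + (1/294)*622) + 713) = 1/((413*(1/622) + 311/147) + 713) = 1/((413/622 + 311/147) + 713) = 1/(254153/91434 + 713) = 1/(65446595/91434) = 91434/65446595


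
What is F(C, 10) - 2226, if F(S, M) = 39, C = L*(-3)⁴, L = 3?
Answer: -2187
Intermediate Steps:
C = 243 (C = 3*(-3)⁴ = 3*81 = 243)
F(C, 10) - 2226 = 39 - 2226 = -2187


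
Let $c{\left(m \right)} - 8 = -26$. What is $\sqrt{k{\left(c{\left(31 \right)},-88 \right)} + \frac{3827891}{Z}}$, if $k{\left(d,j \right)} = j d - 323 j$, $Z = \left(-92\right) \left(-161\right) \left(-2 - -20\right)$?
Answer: $\frac{\sqrt{112062171466}}{1932} \approx 173.27$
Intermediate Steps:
$Z = 266616$ ($Z = 14812 \left(-2 + 20\right) = 14812 \cdot 18 = 266616$)
$c{\left(m \right)} = -18$ ($c{\left(m \right)} = 8 - 26 = -18$)
$k{\left(d,j \right)} = - 323 j + d j$ ($k{\left(d,j \right)} = d j - 323 j = - 323 j + d j$)
$\sqrt{k{\left(c{\left(31 \right)},-88 \right)} + \frac{3827891}{Z}} = \sqrt{- 88 \left(-323 - 18\right) + \frac{3827891}{266616}} = \sqrt{\left(-88\right) \left(-341\right) + 3827891 \cdot \frac{1}{266616}} = \sqrt{30008 + \frac{3827891}{266616}} = \sqrt{\frac{8004440819}{266616}} = \frac{\sqrt{112062171466}}{1932}$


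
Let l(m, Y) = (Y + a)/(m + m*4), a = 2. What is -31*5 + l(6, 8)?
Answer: -464/3 ≈ -154.67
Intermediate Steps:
l(m, Y) = (2 + Y)/(5*m) (l(m, Y) = (Y + 2)/(m + m*4) = (2 + Y)/(m + 4*m) = (2 + Y)/((5*m)) = (2 + Y)*(1/(5*m)) = (2 + Y)/(5*m))
-31*5 + l(6, 8) = -31*5 + (⅕)*(2 + 8)/6 = -155 + (⅕)*(⅙)*10 = -155 + ⅓ = -464/3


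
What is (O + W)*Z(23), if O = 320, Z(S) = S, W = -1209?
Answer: -20447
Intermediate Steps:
(O + W)*Z(23) = (320 - 1209)*23 = -889*23 = -20447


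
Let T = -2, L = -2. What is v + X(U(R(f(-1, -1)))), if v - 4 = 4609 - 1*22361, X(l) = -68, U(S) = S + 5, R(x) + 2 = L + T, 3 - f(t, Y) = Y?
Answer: -17816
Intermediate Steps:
f(t, Y) = 3 - Y
R(x) = -6 (R(x) = -2 + (-2 - 2) = -2 - 4 = -6)
U(S) = 5 + S
v = -17748 (v = 4 + (4609 - 1*22361) = 4 + (4609 - 22361) = 4 - 17752 = -17748)
v + X(U(R(f(-1, -1)))) = -17748 - 68 = -17816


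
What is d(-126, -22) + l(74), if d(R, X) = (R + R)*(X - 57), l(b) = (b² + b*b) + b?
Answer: 30934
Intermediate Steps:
l(b) = b + 2*b² (l(b) = (b² + b²) + b = 2*b² + b = b + 2*b²)
d(R, X) = 2*R*(-57 + X) (d(R, X) = (2*R)*(-57 + X) = 2*R*(-57 + X))
d(-126, -22) + l(74) = 2*(-126)*(-57 - 22) + 74*(1 + 2*74) = 2*(-126)*(-79) + 74*(1 + 148) = 19908 + 74*149 = 19908 + 11026 = 30934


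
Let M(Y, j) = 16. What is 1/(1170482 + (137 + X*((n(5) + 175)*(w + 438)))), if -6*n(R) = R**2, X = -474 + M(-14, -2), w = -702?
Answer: 1/21826419 ≈ 4.5816e-8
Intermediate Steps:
X = -458 (X = -474 + 16 = -458)
n(R) = -R**2/6
1/(1170482 + (137 + X*((n(5) + 175)*(w + 438)))) = 1/(1170482 + (137 - 458*(-1/6*5**2 + 175)*(-702 + 438))) = 1/(1170482 + (137 - 458*(-1/6*25 + 175)*(-264))) = 1/(1170482 + (137 - 458*(-25/6 + 175)*(-264))) = 1/(1170482 + (137 - 234725*(-264)/3)) = 1/(1170482 + (137 - 458*(-45100))) = 1/(1170482 + (137 + 20655800)) = 1/(1170482 + 20655937) = 1/21826419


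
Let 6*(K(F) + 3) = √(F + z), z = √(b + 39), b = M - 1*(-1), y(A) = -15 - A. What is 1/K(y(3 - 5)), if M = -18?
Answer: -1/(3 - I*√(13 - √22)/6) ≈ -0.325 - 0.052047*I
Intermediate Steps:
b = -17 (b = -18 - 1*(-1) = -18 + 1 = -17)
z = √22 (z = √(-17 + 39) = √22 ≈ 4.6904)
K(F) = -3 + √(F + √22)/6
1/K(y(3 - 5)) = 1/(-3 + √((-15 - (3 - 5)) + √22)/6) = 1/(-3 + √((-15 - 1*(-2)) + √22)/6) = 1/(-3 + √((-15 + 2) + √22)/6) = 1/(-3 + √(-13 + √22)/6)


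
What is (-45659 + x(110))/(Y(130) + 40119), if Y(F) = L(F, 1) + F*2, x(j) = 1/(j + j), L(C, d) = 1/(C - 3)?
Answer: -1275712333/1128189480 ≈ -1.1308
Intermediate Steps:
L(C, d) = 1/(-3 + C)
x(j) = 1/(2*j)
Y(F) = 1/(-3 + F) + 2*F (Y(F) = 1/(-3 + F) + F*2 = 1/(-3 + F) + 2*F)
(-45659 + x(110))/(Y(130) + 40119) = (-45659 + (½)/110)/((1 + 2*130*(-3 + 130))/(-3 + 130) + 40119) = (-45659 + (½)*(1/110))/((1 + 2*130*127)/127 + 40119) = (-45659 + 1/220)/((1 + 33020)/127 + 40119) = -10044979/(220*((1/127)*33021 + 40119)) = -10044979/(220*(33021/127 + 40119)) = -10044979/(220*5128134/127) = -10044979/220*127/5128134 = -1275712333/1128189480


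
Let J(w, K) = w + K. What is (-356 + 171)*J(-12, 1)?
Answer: 2035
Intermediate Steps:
J(w, K) = K + w
(-356 + 171)*J(-12, 1) = (-356 + 171)*(1 - 12) = -185*(-11) = 2035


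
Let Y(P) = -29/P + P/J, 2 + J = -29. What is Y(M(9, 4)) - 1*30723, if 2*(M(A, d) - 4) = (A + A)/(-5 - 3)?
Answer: -175302057/5704 ≈ -30733.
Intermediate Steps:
J = -31 (J = -2 - 29 = -31)
M(A, d) = 4 - A/8 (M(A, d) = 4 + ((A + A)/(-5 - 3))/2 = 4 + ((2*A)/(-8))/2 = 4 + ((2*A)*(-1/8))/2 = 4 + (-A/4)/2 = 4 - A/8)
Y(P) = -29/P - P/31 (Y(P) = -29/P + P/(-31) = -29/P + P*(-1/31) = -29/P - P/31)
Y(M(9, 4)) - 1*30723 = (-29/(4 - 1/8*9) - (4 - 1/8*9)/31) - 1*30723 = (-29/(4 - 9/8) - (4 - 9/8)/31) - 30723 = (-29/23/8 - 1/31*23/8) - 30723 = (-29*8/23 - 23/248) - 30723 = (-232/23 - 23/248) - 30723 = -58065/5704 - 30723 = -175302057/5704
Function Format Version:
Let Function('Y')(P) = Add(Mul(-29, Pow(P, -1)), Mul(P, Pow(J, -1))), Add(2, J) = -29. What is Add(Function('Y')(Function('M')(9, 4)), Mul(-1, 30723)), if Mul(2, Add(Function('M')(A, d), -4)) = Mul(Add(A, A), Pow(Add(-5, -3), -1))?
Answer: Rational(-175302057, 5704) ≈ -30733.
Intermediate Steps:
J = -31 (J = Add(-2, -29) = -31)
Function('M')(A, d) = Add(4, Mul(Rational(-1, 8), A)) (Function('M')(A, d) = Add(4, Mul(Rational(1, 2), Mul(Add(A, A), Pow(Add(-5, -3), -1)))) = Add(4, Mul(Rational(1, 2), Mul(Mul(2, A), Pow(-8, -1)))) = Add(4, Mul(Rational(1, 2), Mul(Mul(2, A), Rational(-1, 8)))) = Add(4, Mul(Rational(1, 2), Mul(Rational(-1, 4), A))) = Add(4, Mul(Rational(-1, 8), A)))
Function('Y')(P) = Add(Mul(-29, Pow(P, -1)), Mul(Rational(-1, 31), P)) (Function('Y')(P) = Add(Mul(-29, Pow(P, -1)), Mul(P, Pow(-31, -1))) = Add(Mul(-29, Pow(P, -1)), Mul(P, Rational(-1, 31))) = Add(Mul(-29, Pow(P, -1)), Mul(Rational(-1, 31), P)))
Add(Function('Y')(Function('M')(9, 4)), Mul(-1, 30723)) = Add(Add(Mul(-29, Pow(Add(4, Mul(Rational(-1, 8), 9)), -1)), Mul(Rational(-1, 31), Add(4, Mul(Rational(-1, 8), 9)))), Mul(-1, 30723)) = Add(Add(Mul(-29, Pow(Add(4, Rational(-9, 8)), -1)), Mul(Rational(-1, 31), Add(4, Rational(-9, 8)))), -30723) = Add(Add(Mul(-29, Pow(Rational(23, 8), -1)), Mul(Rational(-1, 31), Rational(23, 8))), -30723) = Add(Add(Mul(-29, Rational(8, 23)), Rational(-23, 248)), -30723) = Add(Add(Rational(-232, 23), Rational(-23, 248)), -30723) = Add(Rational(-58065, 5704), -30723) = Rational(-175302057, 5704)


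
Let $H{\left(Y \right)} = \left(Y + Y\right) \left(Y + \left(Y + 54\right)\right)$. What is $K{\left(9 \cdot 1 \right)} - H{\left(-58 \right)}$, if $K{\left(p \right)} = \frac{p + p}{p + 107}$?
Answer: $- \frac{417127}{58} \approx -7191.8$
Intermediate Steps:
$K{\left(p \right)} = \frac{2 p}{107 + p}$
$H{\left(Y \right)} = 2 Y \left(54 + 2 Y\right)$ ($H{\left(Y \right)} = 2 Y \left(Y + \left(54 + Y\right)\right) = 2 Y \left(54 + 2 Y\right)$)
$K{\left(9 \cdot 1 \right)} - H{\left(-58 \right)} = \frac{2 \cdot 9 \cdot 1}{107 + 9 \cdot 1} - 4 \left(-58\right) \left(27 - 58\right) = 2 \cdot 9 \frac{1}{107 + 9} - 4 \left(-58\right) \left(-31\right) = 2 \cdot 9 \cdot \frac{1}{116} - 7192 = \frac{9}{58} - 7192 = - \frac{417127}{58}$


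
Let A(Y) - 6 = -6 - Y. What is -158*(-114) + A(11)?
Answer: 18001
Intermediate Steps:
A(Y) = -Y (A(Y) = 6 + (-6 - Y) = -Y)
-158*(-114) + A(11) = -158*(-114) - 1*11 = 18012 - 11 = 18001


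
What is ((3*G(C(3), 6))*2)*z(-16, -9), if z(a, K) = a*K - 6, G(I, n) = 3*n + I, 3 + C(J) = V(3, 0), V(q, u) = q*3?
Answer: 19872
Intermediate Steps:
V(q, u) = 3*q
C(J) = 6 (C(J) = -3 + 3*3 = -3 + 9 = 6)
G(I, n) = I + 3*n
z(a, K) = -6 + K*a (z(a, K) = K*a - 6 = -6 + K*a)
((3*G(C(3), 6))*2)*z(-16, -9) = ((3*(6 + 3*6))*2)*(-6 - 9*(-16)) = ((3*(6 + 18))*2)*(-6 + 144) = ((3*24)*2)*138 = (72*2)*138 = 144*138 = 19872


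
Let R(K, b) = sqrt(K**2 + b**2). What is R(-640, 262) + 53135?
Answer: 53135 + 2*sqrt(119561) ≈ 53827.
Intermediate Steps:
R(-640, 262) + 53135 = sqrt((-640)**2 + 262**2) + 53135 = sqrt(409600 + 68644) + 53135 = sqrt(478244) + 53135 = 2*sqrt(119561) + 53135 = 53135 + 2*sqrt(119561)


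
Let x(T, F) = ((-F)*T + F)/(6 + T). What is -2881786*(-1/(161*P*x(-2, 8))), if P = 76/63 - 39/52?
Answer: 17290716/2645 ≈ 6537.1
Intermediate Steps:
x(T, F) = (F - F*T)/(6 + T) (x(T, F) = (-F*T + F)/(6 + T) = (F - F*T)/(6 + T))
P = 115/252 (P = 76*(1/63) - 39*1/52 = 76/63 - 3/4 = 115/252 ≈ 0.45635)
-2881786*(-1/(161*P*x(-2, 8))) = -2881786*(-9*(6 - 2)/(5290*(1 - 1*(-2)))) = -2881786*(-18/(2645*(1 + 2))) = -2881786/((-5290*3/(9*4))) = -2881786/((-2645/36*6)) = -2881786/(-2645/6) = -2881786*(-6/2645) = 17290716/2645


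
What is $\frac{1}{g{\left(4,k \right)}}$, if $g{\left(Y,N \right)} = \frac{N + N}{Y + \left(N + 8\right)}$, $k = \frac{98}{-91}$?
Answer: $- \frac{71}{14} \approx -5.0714$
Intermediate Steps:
$k = - \frac{14}{13}$ ($k = 98 \left(- \frac{1}{91}\right) = - \frac{14}{13} \approx -1.0769$)
$g{\left(Y,N \right)} = \frac{2 N}{8 + N + Y}$ ($g{\left(Y,N \right)} = \frac{2 N}{Y + \left(8 + N\right)} = \frac{2 N}{8 + N + Y}$)
$\frac{1}{g{\left(4,k \right)}} = \frac{1}{2 \left(- \frac{14}{13}\right) \frac{1}{8 - \frac{14}{13} + 4}} = \frac{1}{2 \left(- \frac{14}{13}\right) \frac{1}{\frac{142}{13}}} = \frac{1}{2 \left(- \frac{14}{13}\right) \frac{13}{142}} = \frac{1}{- \frac{14}{71}} = - \frac{71}{14}$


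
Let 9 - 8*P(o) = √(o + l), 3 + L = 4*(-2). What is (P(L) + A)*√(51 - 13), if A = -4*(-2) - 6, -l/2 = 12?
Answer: √38*(25 - I*√35)/8 ≈ 19.264 - 4.5586*I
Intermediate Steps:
l = -24 (l = -2*12 = -24)
L = -11 (L = -3 + 4*(-2) = -3 - 8 = -11)
A = 2 (A = 8 - 6 = 2)
P(o) = 9/8 - √(-24 + o)/8 (P(o) = 9/8 - √(o - 24)/8 = 9/8 - √(-24 + o)/8)
(P(L) + A)*√(51 - 13) = ((9/8 - √(-24 - 11)/8) + 2)*√(51 - 13) = ((9/8 - I*√35/8) + 2)*√38 = (25/8 - I*√35/8)*√38 = √38*(25/8 - I*√35/8)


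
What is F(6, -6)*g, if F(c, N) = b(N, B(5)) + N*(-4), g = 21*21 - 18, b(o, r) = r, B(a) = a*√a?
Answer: 10152 + 2115*√5 ≈ 14881.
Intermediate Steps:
B(a) = a^(3/2)
g = 423 (g = 441 - 18 = 423)
F(c, N) = -4*N + 5*√5 (F(c, N) = 5^(3/2) + N*(-4) = 5*√5 - 4*N = -4*N + 5*√5)
F(6, -6)*g = (-4*(-6) + 5*√5)*423 = (24 + 5*√5)*423 = 10152 + 2115*√5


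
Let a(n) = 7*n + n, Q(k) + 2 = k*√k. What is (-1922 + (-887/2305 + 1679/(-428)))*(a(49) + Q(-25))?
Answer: -74114804829/98654 + 47509490275*I/197308 ≈ -7.5126e+5 + 2.4079e+5*I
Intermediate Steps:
Q(k) = -2 + k^(3/2) (Q(k) = -2 + k*√k = -2 + k^(3/2))
a(n) = 8*n
(-1922 + (-887/2305 + 1679/(-428)))*(a(49) + Q(-25)) = (-1922 + (-887/2305 + 1679/(-428)))*(8*49 + (-2 + (-25)^(3/2))) = (-1922 + (-887*1/2305 + 1679*(-1/428)))*(392 + (-2 - 125*I)) = (-1922 + (-887/2305 - 1679/428))*(390 - 125*I) = (-1922 - 4249731/986540)*(390 - 125*I) = -1900379611*(390 - 125*I)/986540 = -74114804829/98654 + 47509490275*I/197308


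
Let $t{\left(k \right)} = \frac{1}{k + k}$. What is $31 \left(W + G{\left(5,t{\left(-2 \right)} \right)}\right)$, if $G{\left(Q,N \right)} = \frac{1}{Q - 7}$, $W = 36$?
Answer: $\frac{2201}{2} \approx 1100.5$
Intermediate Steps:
$t{\left(k \right)} = \frac{1}{2 k}$
$G{\left(Q,N \right)} = \frac{1}{-7 + Q}$
$31 \left(W + G{\left(5,t{\left(-2 \right)} \right)}\right) = 31 \left(36 + \frac{1}{-7 + 5}\right) = 31 \left(36 + \frac{1}{-2}\right) = 31 \left(36 - \frac{1}{2}\right) = 31 \cdot \frac{71}{2} = \frac{2201}{2}$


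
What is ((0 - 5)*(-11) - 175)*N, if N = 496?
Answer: -59520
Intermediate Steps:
((0 - 5)*(-11) - 175)*N = ((0 - 5)*(-11) - 175)*496 = (-5*(-11) - 175)*496 = (55 - 175)*496 = -120*496 = -59520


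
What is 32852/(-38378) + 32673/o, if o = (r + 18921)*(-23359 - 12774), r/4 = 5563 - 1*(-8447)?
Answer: -14830509668845/17324889795219 ≈ -0.85602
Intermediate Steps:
r = 56040 (r = 4*(5563 - 1*(-8447)) = 4*(5563 + 8447) = 4*14010 = 56040)
o = -2708565813 (o = (56040 + 18921)*(-23359 - 12774) = 74961*(-36133) = -2708565813)
32852/(-38378) + 32673/o = 32852/(-38378) + 32673/(-2708565813) = 32852*(-1/38378) + 32673*(-1/2708565813) = -16426/19189 - 10891/902855271 = -14830509668845/17324889795219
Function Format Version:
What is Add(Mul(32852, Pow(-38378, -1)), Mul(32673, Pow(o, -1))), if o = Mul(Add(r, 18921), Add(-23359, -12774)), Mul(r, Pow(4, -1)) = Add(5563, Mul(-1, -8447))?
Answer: Rational(-14830509668845, 17324889795219) ≈ -0.85602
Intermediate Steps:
r = 56040 (r = Mul(4, Add(5563, Mul(-1, -8447))) = Mul(4, Add(5563, 8447)) = Mul(4, 14010) = 56040)
o = -2708565813 (o = Mul(Add(56040, 18921), Add(-23359, -12774)) = Mul(74961, -36133) = -2708565813)
Add(Mul(32852, Pow(-38378, -1)), Mul(32673, Pow(o, -1))) = Add(Mul(32852, Pow(-38378, -1)), Mul(32673, Pow(-2708565813, -1))) = Add(Mul(32852, Rational(-1, 38378)), Mul(32673, Rational(-1, 2708565813))) = Add(Rational(-16426, 19189), Rational(-10891, 902855271)) = Rational(-14830509668845, 17324889795219)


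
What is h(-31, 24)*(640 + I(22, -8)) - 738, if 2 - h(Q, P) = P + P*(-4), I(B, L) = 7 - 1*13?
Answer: 46178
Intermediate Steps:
I(B, L) = -6 (I(B, L) = 7 - 13 = -6)
h(Q, P) = 2 + 3*P (h(Q, P) = 2 - (P + P*(-4)) = 2 - (P - 4*P) = 2 - (-3)*P = 2 + 3*P)
h(-31, 24)*(640 + I(22, -8)) - 738 = (2 + 3*24)*(640 - 6) - 738 = (2 + 72)*634 - 738 = 74*634 - 738 = 46916 - 738 = 46178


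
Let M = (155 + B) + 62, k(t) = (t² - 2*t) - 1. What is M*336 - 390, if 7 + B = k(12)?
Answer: 110154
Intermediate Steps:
k(t) = -1 + t² - 2*t
B = 112 (B = -7 + (-1 + 12² - 2*12) = -7 + (-1 + 144 - 24) = -7 + 119 = 112)
M = 329 (M = (155 + 112) + 62 = 267 + 62 = 329)
M*336 - 390 = 329*336 - 390 = 110544 - 390 = 110154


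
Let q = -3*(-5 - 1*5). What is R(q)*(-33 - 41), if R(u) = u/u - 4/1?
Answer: 222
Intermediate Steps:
q = 30 (q = -3*(-5 - 5) = -3*(-10) = 30)
R(u) = -3 (R(u) = 1 - 4*1 = 1 - 4 = -3)
R(q)*(-33 - 41) = -3*(-33 - 41) = -3*(-74) = 222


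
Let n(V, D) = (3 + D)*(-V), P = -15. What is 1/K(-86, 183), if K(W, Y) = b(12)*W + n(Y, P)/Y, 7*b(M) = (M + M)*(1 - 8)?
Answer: 1/2076 ≈ 0.00048170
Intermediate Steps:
n(V, D) = -V*(3 + D)
b(M) = -2*M (b(M) = ((M + M)*(1 - 8))/7 = ((2*M)*(-7))/7 = (-14*M)/7 = -2*M)
K(W, Y) = 12 - 24*W (K(W, Y) = (-2*12)*W + (-Y*(3 - 15))/Y = -24*W + (-1*Y*(-12))/Y = -24*W + (12*Y)/Y = -24*W + 12 = 12 - 24*W)
1/K(-86, 183) = 1/(12 - 24*(-86)) = 1/(12 + 2064) = 1/2076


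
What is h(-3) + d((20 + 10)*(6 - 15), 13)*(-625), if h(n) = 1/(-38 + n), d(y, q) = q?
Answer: -333126/41 ≈ -8125.0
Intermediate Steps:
h(-3) + d((20 + 10)*(6 - 15), 13)*(-625) = 1/(-38 - 3) + 13*(-625) = 1/(-41) - 8125 = -1/41 - 8125 = -333126/41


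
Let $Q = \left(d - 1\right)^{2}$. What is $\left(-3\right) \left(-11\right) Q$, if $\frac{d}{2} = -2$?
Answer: $825$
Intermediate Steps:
$d = -4$ ($d = 2 \left(-2\right) = -4$)
$Q = 25$ ($Q = \left(-4 - 1\right)^{2} = \left(-5\right)^{2} = 25$)
$\left(-3\right) \left(-11\right) Q = \left(-3\right) \left(-11\right) 25 = 33 \cdot 25 = 825$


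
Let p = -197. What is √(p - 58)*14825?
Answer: 14825*I*√255 ≈ 2.3674e+5*I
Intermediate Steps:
√(p - 58)*14825 = √(-197 - 58)*14825 = √(-255)*14825 = (I*√255)*14825 = 14825*I*√255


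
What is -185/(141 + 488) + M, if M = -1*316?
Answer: -5377/17 ≈ -316.29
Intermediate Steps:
M = -316
-185/(141 + 488) + M = -185/(141 + 488) - 316 = -185/629 - 316 = -185*1/629 - 316 = -5/17 - 316 = -5377/17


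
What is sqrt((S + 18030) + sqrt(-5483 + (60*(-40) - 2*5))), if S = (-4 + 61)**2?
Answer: sqrt(21279 + 3*I*sqrt(877)) ≈ 145.87 + 0.3045*I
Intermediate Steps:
S = 3249 (S = 57**2 = 3249)
sqrt((S + 18030) + sqrt(-5483 + (60*(-40) - 2*5))) = sqrt((3249 + 18030) + sqrt(-5483 + (60*(-40) - 2*5))) = sqrt(21279 + sqrt(-5483 + (-2400 - 10))) = sqrt(21279 + sqrt(-5483 - 2410)) = sqrt(21279 + sqrt(-7893)) = sqrt(21279 + 3*I*sqrt(877))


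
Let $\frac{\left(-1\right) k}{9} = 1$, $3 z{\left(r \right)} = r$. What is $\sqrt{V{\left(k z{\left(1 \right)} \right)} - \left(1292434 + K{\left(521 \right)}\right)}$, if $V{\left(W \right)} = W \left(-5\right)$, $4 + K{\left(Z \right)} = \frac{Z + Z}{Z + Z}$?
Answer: $8 i \sqrt{20194} \approx 1136.8 i$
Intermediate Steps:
$K{\left(Z \right)} = -3$ ($K{\left(Z \right)} = -4 + \frac{Z + Z}{Z + Z} = -4 + \frac{2 Z}{2 Z} = -4 + 2 Z \frac{1}{2 Z} = -4 + 1 = -3$)
$z{\left(r \right)} = \frac{r}{3}$
$k = -9$ ($k = \left(-9\right) 1 = -9$)
$V{\left(W \right)} = - 5 W$
$\sqrt{V{\left(k z{\left(1 \right)} \right)} - \left(1292434 + K{\left(521 \right)}\right)} = \sqrt{- 5 \left(- 9 \cdot \frac{1}{3} \cdot 1\right) - 1292431} = \sqrt{- 5 \left(\left(-9\right) \frac{1}{3}\right) + \left(-1292434 + 3\right)} = \sqrt{\left(-5\right) \left(-3\right) - 1292431} = \sqrt{15 - 1292431} = \sqrt{-1292416} = 8 i \sqrt{20194}$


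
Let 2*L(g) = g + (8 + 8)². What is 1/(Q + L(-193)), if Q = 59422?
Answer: 2/118907 ≈ 1.6820e-5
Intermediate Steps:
L(g) = 128 + g/2 (L(g) = (g + (8 + 8)²)/2 = (g + 16²)/2 = (g + 256)/2 = (256 + g)/2 = 128 + g/2)
1/(Q + L(-193)) = 1/(59422 + (128 + (½)*(-193))) = 1/(59422 + (128 - 193/2)) = 1/(59422 + 63/2) = 1/(118907/2) = 2/118907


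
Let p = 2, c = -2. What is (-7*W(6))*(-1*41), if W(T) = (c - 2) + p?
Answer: -574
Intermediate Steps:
W(T) = -2 (W(T) = (-2 - 2) + 2 = -4 + 2 = -2)
(-7*W(6))*(-1*41) = (-7*(-2))*(-1*41) = 14*(-41) = -574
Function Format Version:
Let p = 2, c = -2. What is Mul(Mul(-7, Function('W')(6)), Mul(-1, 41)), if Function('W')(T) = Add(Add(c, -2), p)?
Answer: -574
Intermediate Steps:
Function('W')(T) = -2 (Function('W')(T) = Add(Add(-2, -2), 2) = Add(-4, 2) = -2)
Mul(Mul(-7, Function('W')(6)), Mul(-1, 41)) = Mul(Mul(-7, -2), Mul(-1, 41)) = Mul(14, -41) = -574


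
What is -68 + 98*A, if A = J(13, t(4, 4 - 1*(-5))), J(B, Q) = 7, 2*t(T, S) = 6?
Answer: 618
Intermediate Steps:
t(T, S) = 3 (t(T, S) = (½)*6 = 3)
A = 7
-68 + 98*A = -68 + 98*7 = -68 + 686 = 618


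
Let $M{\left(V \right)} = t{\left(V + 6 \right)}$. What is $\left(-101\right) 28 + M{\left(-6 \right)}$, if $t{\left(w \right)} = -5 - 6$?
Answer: $-2839$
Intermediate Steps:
$t{\left(w \right)} = -11$ ($t{\left(w \right)} = -5 - 6 = -11$)
$M{\left(V \right)} = -11$
$\left(-101\right) 28 + M{\left(-6 \right)} = \left(-101\right) 28 - 11 = -2828 - 11 = -2839$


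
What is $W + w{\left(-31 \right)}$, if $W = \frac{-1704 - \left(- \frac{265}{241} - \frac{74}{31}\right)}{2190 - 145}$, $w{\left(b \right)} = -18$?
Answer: $- \frac{57542409}{3055639} \approx -18.832$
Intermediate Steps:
$W = - \frac{2540907}{3055639}$ ($W = \frac{-1704 - - \frac{26049}{7471}}{2045} = \left(-1704 + \left(\frac{74}{31} + \frac{265}{241}\right)\right) \frac{1}{2045} = \left(-1704 + \frac{26049}{7471}\right) \frac{1}{2045} = \left(- \frac{12704535}{7471}\right) \frac{1}{2045} = - \frac{2540907}{3055639} \approx -0.83155$)
$W + w{\left(-31 \right)} = - \frac{2540907}{3055639} - 18 = - \frac{57542409}{3055639}$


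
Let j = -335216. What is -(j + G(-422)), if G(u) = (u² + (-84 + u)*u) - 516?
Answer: -55884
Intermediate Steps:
G(u) = -516 + u² + u*(-84 + u) (G(u) = (u² + u*(-84 + u)) - 516 = -516 + u² + u*(-84 + u))
-(j + G(-422)) = -(-335216 + (-516 - 84*(-422) + 2*(-422)²)) = -(-335216 + (-516 + 35448 + 2*178084)) = -(-335216 + (-516 + 35448 + 356168)) = -(-335216 + 391100) = -1*55884 = -55884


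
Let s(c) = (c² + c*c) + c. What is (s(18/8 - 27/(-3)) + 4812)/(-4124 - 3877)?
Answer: -13537/21336 ≈ -0.63447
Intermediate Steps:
s(c) = c + 2*c² (s(c) = (c² + c²) + c = 2*c² + c = c + 2*c²)
(s(18/8 - 27/(-3)) + 4812)/(-4124 - 3877) = ((18/8 - 27/(-3))*(1 + 2*(18/8 - 27/(-3))) + 4812)/(-4124 - 3877) = ((18*(⅛) - 27*(-⅓))*(1 + 2*(18*(⅛) - 27*(-⅓))) + 4812)/(-8001) = ((9/4 + 9)*(1 + 2*(9/4 + 9)) + 4812)*(-1/8001) = (45*(1 + 2*(45/4))/4 + 4812)*(-1/8001) = (45*(1 + 45/2)/4 + 4812)*(-1/8001) = ((45/4)*(47/2) + 4812)*(-1/8001) = (2115/8 + 4812)*(-1/8001) = (40611/8)*(-1/8001) = -13537/21336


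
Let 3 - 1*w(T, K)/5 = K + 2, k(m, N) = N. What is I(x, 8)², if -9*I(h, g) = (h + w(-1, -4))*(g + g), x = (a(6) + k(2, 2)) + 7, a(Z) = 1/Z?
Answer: 2689600/729 ≈ 3689.4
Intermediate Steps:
w(T, K) = 5 - 5*K (w(T, K) = 15 - 5*(K + 2) = 15 - 5*(2 + K) = 15 + (-10 - 5*K) = 5 - 5*K)
x = 55/6 (x = (1/6 + 2) + 7 = (⅙ + 2) + 7 = 13/6 + 7 = 55/6 ≈ 9.1667)
I(h, g) = -2*g*(25 + h)/9 (I(h, g) = -(h + (5 - 5*(-4)))*(g + g)/9 = -(h + (5 + 20))*2*g/9 = -(h + 25)*2*g/9 = -(25 + h)*2*g/9 = -2*g*(25 + h)/9)
I(x, 8)² = (-2/9*8*(25 + 55/6))² = (-2/9*8*205/6)² = (-1640/27)² = 2689600/729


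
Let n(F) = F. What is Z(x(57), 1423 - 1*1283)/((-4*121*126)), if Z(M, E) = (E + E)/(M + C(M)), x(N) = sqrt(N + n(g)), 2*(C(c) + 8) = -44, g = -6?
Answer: 50/308187 + 5*sqrt(51)/924561 ≈ 0.00020086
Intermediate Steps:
C(c) = -30 (C(c) = -8 + (1/2)*(-44) = -8 - 22 = -30)
x(N) = sqrt(-6 + N) (x(N) = sqrt(N - 6) = sqrt(-6 + N))
Z(M, E) = 2*E/(-30 + M) (Z(M, E) = (E + E)/(M - 30) = (2*E)/(-30 + M) = 2*E/(-30 + M))
Z(x(57), 1423 - 1*1283)/((-4*121*126)) = (2*(1423 - 1*1283)/(-30 + sqrt(-6 + 57)))/((-4*121*126)) = (2*(1423 - 1283)/(-30 + sqrt(51)))/((-484*126)) = (2*140/(-30 + sqrt(51)))/(-60984) = (280/(-30 + sqrt(51)))*(-1/60984) = -5/(1089*(-30 + sqrt(51)))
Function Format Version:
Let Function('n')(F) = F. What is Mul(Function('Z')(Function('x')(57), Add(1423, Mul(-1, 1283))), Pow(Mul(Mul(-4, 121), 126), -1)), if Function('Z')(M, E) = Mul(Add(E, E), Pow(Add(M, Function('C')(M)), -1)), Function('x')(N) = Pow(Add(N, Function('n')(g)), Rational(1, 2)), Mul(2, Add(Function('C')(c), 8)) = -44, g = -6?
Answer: Add(Rational(50, 308187), Mul(Rational(5, 924561), Pow(51, Rational(1, 2)))) ≈ 0.00020086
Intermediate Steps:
Function('C')(c) = -30 (Function('C')(c) = Add(-8, Mul(Rational(1, 2), -44)) = Add(-8, -22) = -30)
Function('x')(N) = Pow(Add(-6, N), Rational(1, 2)) (Function('x')(N) = Pow(Add(N, -6), Rational(1, 2)) = Pow(Add(-6, N), Rational(1, 2)))
Function('Z')(M, E) = Mul(2, E, Pow(Add(-30, M), -1)) (Function('Z')(M, E) = Mul(Add(E, E), Pow(Add(M, -30), -1)) = Mul(Mul(2, E), Pow(Add(-30, M), -1)) = Mul(2, E, Pow(Add(-30, M), -1)))
Mul(Function('Z')(Function('x')(57), Add(1423, Mul(-1, 1283))), Pow(Mul(Mul(-4, 121), 126), -1)) = Mul(Mul(2, Add(1423, Mul(-1, 1283)), Pow(Add(-30, Pow(Add(-6, 57), Rational(1, 2))), -1)), Pow(Mul(Mul(-4, 121), 126), -1)) = Mul(Mul(2, Add(1423, -1283), Pow(Add(-30, Pow(51, Rational(1, 2))), -1)), Pow(Mul(-484, 126), -1)) = Mul(Mul(2, 140, Pow(Add(-30, Pow(51, Rational(1, 2))), -1)), Pow(-60984, -1)) = Mul(Mul(280, Pow(Add(-30, Pow(51, Rational(1, 2))), -1)), Rational(-1, 60984)) = Mul(Rational(-5, 1089), Pow(Add(-30, Pow(51, Rational(1, 2))), -1))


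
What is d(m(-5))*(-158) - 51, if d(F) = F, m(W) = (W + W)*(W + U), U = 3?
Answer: -3211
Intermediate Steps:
m(W) = 2*W*(3 + W) (m(W) = (W + W)*(W + 3) = (2*W)*(3 + W) = 2*W*(3 + W))
d(m(-5))*(-158) - 51 = (2*(-5)*(3 - 5))*(-158) - 51 = (2*(-5)*(-2))*(-158) - 51 = 20*(-158) - 51 = -3160 - 51 = -3211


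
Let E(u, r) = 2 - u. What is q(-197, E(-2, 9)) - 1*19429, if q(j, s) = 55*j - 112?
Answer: -30376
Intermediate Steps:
q(j, s) = -112 + 55*j
q(-197, E(-2, 9)) - 1*19429 = (-112 + 55*(-197)) - 1*19429 = (-112 - 10835) - 19429 = -10947 - 19429 = -30376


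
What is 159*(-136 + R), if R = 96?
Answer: -6360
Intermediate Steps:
159*(-136 + R) = 159*(-136 + 96) = 159*(-40) = -6360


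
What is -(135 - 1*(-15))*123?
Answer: -18450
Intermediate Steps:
-(135 - 1*(-15))*123 = -(135 + 15)*123 = -150*123 = -1*18450 = -18450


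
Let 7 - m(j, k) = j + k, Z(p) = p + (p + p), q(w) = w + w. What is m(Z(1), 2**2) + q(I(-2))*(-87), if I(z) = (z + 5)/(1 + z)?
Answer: 522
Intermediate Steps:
I(z) = (5 + z)/(1 + z)
q(w) = 2*w
Z(p) = 3*p (Z(p) = p + 2*p = 3*p)
m(j, k) = 7 - j - k (m(j, k) = 7 - (j + k) = 7 + (-j - k) = 7 - j - k)
m(Z(1), 2**2) + q(I(-2))*(-87) = (7 - 3 - 1*2**2) + (2*((5 - 2)/(1 - 2)))*(-87) = (7 - 1*3 - 1*4) + (2*(3/(-1)))*(-87) = (7 - 3 - 4) + (2*(-1*3))*(-87) = 0 + (2*(-3))*(-87) = 0 - 6*(-87) = 0 + 522 = 522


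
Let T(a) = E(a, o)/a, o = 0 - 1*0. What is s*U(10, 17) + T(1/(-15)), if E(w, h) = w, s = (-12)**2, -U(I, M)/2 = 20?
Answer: -5759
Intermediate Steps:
U(I, M) = -40 (U(I, M) = -2*20 = -40)
s = 144
o = 0 (o = 0 + 0 = 0)
T(a) = 1 (T(a) = a/a = 1)
s*U(10, 17) + T(1/(-15)) = 144*(-40) + 1 = -5760 + 1 = -5759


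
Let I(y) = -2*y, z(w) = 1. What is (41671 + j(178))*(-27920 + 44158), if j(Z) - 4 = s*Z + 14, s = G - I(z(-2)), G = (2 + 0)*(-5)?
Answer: 653823070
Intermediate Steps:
G = -10 (G = 2*(-5) = -10)
s = -8 (s = -10 - (-2) = -10 - 1*(-2) = -10 + 2 = -8)
j(Z) = 18 - 8*Z (j(Z) = 4 + (-8*Z + 14) = 4 + (14 - 8*Z) = 18 - 8*Z)
(41671 + j(178))*(-27920 + 44158) = (41671 + (18 - 8*178))*(-27920 + 44158) = (41671 + (18 - 1424))*16238 = (41671 - 1406)*16238 = 40265*16238 = 653823070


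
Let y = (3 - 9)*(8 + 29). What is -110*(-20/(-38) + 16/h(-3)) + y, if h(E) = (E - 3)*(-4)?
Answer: -20134/57 ≈ -353.23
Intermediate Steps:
h(E) = 12 - 4*E (h(E) = (-3 + E)*(-4) = 12 - 4*E)
y = -222 (y = -6*37 = -222)
-110*(-20/(-38) + 16/h(-3)) + y = -110*(-20/(-38) + 16/(12 - 4*(-3))) - 222 = -110*(-20*(-1/38) + 16/(12 + 12)) - 222 = -110*(10/19 + 16/24) - 222 = -110*(10/19 + 16*(1/24)) - 222 = -110*(10/19 + 2/3) - 222 = -110*68/57 - 222 = -7480/57 - 222 = -20134/57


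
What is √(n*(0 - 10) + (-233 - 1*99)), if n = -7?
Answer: I*√262 ≈ 16.186*I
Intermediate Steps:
√(n*(0 - 10) + (-233 - 1*99)) = √(-7*(0 - 10) + (-233 - 1*99)) = √(-7*(-10) + (-233 - 99)) = √(70 - 332) = √(-262) = I*√262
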